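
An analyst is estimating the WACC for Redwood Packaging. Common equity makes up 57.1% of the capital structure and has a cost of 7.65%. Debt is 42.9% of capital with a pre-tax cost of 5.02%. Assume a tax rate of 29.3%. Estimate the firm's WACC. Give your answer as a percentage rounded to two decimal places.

After-tax cost of debt = 5.02% × (1 − 29.3%) = 3.5491%.
WACC = 0.571 × 7.6500% + 0.429 × 3.5491% = 5.8907%.

5.89%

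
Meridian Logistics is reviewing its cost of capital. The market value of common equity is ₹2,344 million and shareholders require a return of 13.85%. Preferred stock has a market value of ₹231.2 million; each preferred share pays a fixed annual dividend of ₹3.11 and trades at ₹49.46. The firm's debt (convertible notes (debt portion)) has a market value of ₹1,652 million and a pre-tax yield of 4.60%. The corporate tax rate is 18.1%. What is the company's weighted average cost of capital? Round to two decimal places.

Cost of preferred: Rp = 3.11 / 49.46 = 6.2879%.
Total capital V = 2344 + 231.2 + 1652 = 4227.2.
Equity: weight = 2344/4227.2 = 0.5545; cost = 13.85%.
Preferred: weight = 231.2/4227.2 = 0.0547; cost = 6.2879%.
Convertible notes (debt portion): weight = 1652/4227.2 = 0.3908; after-tax cost = 4.6% × (1 − 18.1%) = 3.7674%.
WACC = 0.5545 × 13.8500% + 0.0547 × 6.2879% + 0.3908 × 3.7674% = 9.4961%.

9.50%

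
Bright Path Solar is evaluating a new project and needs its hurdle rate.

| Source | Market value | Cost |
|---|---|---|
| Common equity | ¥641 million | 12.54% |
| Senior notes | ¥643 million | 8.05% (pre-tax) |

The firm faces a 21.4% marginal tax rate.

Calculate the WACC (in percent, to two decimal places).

9.43%

Total capital V = 641 + 643 = 1284.
Equity: weight = 641/1284 = 0.4992; cost = 12.54%.
Senior notes: weight = 643/1284 = 0.5008; after-tax cost = 8.05% × (1 − 21.4%) = 6.3273%.
WACC = 0.4992 × 12.5400% + 0.5008 × 6.3273% = 9.4288%.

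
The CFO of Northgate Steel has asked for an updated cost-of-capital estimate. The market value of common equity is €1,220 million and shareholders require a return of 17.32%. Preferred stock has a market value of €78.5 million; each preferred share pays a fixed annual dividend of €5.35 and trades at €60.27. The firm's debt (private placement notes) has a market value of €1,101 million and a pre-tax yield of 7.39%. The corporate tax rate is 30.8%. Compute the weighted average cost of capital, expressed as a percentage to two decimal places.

11.44%

Cost of preferred: Rp = 5.35 / 60.27 = 8.8767%.
Total capital V = 1220 + 78.5 + 1101 = 2399.5.
Equity: weight = 1220/2399.5 = 0.5084; cost = 17.32%.
Preferred: weight = 78.5/2399.5 = 0.0327; cost = 8.8767%.
Private placement notes: weight = 1101/2399.5 = 0.4588; after-tax cost = 7.39% × (1 − 30.8%) = 5.1139%.
WACC = 0.5084 × 17.3200% + 0.0327 × 8.8767% + 0.4588 × 5.1139% = 11.4431%.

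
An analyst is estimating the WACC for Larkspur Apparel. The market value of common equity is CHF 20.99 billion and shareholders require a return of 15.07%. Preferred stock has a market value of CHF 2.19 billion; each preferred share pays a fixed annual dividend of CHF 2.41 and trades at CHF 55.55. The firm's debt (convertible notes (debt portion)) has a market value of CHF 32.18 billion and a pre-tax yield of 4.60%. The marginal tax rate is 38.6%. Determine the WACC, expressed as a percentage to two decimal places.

7.53%

Cost of preferred: Rp = 2.41 / 55.55 = 4.3384%.
Total capital V = 20.99 + 2.19 + 32.18 = 55.36.
Equity: weight = 20.99/55.36 = 0.3792; cost = 15.07%.
Preferred: weight = 2.19/55.36 = 0.0396; cost = 4.3384%.
Convertible notes (debt portion): weight = 32.18/55.36 = 0.5813; after-tax cost = 4.6% × (1 − 38.6%) = 2.8244%.
WACC = 0.3792 × 15.0700% + 0.0396 × 4.3384% + 0.5813 × 2.8244% = 7.5273%.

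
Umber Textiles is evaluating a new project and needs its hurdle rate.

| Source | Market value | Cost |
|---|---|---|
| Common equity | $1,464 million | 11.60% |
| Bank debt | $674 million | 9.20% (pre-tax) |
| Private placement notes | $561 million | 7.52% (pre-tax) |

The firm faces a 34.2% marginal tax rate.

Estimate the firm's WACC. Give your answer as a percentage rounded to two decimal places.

8.83%

Total capital V = 1464 + 674 + 561 = 2699.
Equity: weight = 1464/2699 = 0.5424; cost = 11.6%.
Bank debt: weight = 674/2699 = 0.2497; after-tax cost = 9.2% × (1 − 34.2%) = 6.0536%.
Private placement notes: weight = 561/2699 = 0.2079; after-tax cost = 7.52% × (1 − 34.2%) = 4.9482%.
WACC = 0.5424 × 11.6000% + 0.2497 × 6.0536% + 0.2079 × 4.9482% = 8.8323%.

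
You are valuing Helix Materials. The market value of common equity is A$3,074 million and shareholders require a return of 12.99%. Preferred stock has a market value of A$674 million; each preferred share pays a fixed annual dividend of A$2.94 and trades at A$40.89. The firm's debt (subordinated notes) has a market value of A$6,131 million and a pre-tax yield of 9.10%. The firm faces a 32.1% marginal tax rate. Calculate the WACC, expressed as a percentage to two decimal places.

8.37%

Cost of preferred: Rp = 2.94 / 40.89 = 7.1900%.
Total capital V = 3074 + 674 + 6131 = 9879.
Equity: weight = 3074/9879 = 0.3112; cost = 12.99%.
Preferred: weight = 674/9879 = 0.0682; cost = 7.19%.
Subordinated notes: weight = 6131/9879 = 0.6206; after-tax cost = 9.1% × (1 − 32.1%) = 6.1789%.
WACC = 0.3112 × 12.9900% + 0.0682 × 7.1900% + 0.6206 × 6.1789% = 8.3673%.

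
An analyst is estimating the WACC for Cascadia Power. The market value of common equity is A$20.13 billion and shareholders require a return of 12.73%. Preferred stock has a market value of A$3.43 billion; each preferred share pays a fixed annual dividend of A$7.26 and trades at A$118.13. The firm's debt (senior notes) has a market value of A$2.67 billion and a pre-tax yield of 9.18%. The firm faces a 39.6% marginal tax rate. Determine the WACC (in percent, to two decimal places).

Cost of preferred: Rp = 7.26 / 118.13 = 6.1458%.
Total capital V = 20.13 + 3.43 + 2.67 = 26.23.
Equity: weight = 20.13/26.23 = 0.7674; cost = 12.73%.
Preferred: weight = 3.43/26.23 = 0.1308; cost = 6.1458%.
Senior notes: weight = 2.67/26.23 = 0.1018; after-tax cost = 9.18% × (1 − 39.6%) = 5.5447%.
WACC = 0.7674 × 12.7300% + 0.1308 × 6.1458% + 0.1018 × 5.5447% = 11.1376%.

11.14%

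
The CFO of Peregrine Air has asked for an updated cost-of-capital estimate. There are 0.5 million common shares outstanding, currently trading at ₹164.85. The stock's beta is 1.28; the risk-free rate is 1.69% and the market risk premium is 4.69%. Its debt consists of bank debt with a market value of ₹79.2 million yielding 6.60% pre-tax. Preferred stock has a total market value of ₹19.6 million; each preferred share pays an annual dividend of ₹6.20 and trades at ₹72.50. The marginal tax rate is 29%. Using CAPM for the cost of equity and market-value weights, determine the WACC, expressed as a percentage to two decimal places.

Cost of equity via CAPM: Re = 1.69% + 1.28 × 4.69% = 7.6932%.
Cost of preferred: Rp = 6.2 / 72.5 = 8.5517%.
Market value of equity E = 164.85 × 0.5m = 82.425m.
Total capital V = 82.425 + 19.6 + 79.2 = 181.225.
Equity: weight = 82.425/181.225 = 0.4548; cost = 7.6932%.
Preferred: weight = 19.6/181.225 = 0.1082; cost = 8.5517%.
Bank debt: weight = 79.2/181.225 = 0.4370; after-tax cost = 6.6% × (1 − 29%) = 4.6860%.
WACC = 0.4548 × 7.6932% + 0.1082 × 8.5517% + 0.4370 × 4.6860% = 6.4718%.

6.47%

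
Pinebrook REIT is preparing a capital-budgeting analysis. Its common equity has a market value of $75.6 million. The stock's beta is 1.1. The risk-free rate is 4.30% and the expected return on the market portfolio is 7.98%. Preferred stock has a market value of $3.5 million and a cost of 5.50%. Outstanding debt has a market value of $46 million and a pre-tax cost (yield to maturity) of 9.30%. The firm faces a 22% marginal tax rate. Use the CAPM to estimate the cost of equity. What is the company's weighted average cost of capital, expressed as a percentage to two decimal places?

Market risk premium = 7.98% − 4.3% = 3.68%.
Cost of equity via CAPM: Re = 4.3% + 1.1 × 3.68% = 8.3480%.
Total capital V = 75.6 + 3.5 + 46 = 125.1.
Equity: weight = 75.6/125.1 = 0.6043; cost = 8.348%.
Preferred: weight = 3.5/125.1 = 0.0280; cost = 5.5%.
Debt: weight = 46/125.1 = 0.3677; after-tax cost = 9.3% × (1 − 22%) = 7.2540%.
WACC = 0.6043 × 8.3480% + 0.0280 × 5.5000% + 0.3677 × 7.2540% = 7.8660%.

7.87%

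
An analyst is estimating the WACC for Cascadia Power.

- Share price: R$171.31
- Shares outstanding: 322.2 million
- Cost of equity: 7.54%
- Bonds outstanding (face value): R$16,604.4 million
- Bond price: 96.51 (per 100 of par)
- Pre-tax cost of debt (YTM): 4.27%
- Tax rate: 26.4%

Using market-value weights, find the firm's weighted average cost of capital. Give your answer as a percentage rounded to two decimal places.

Market value of equity E = 171.31 × 322.2m = 55196.082m. Market value of debt D = 16604.4m × 96.51/100 = 16024.90644m.
Total capital V = 55196.082 + 16024.90644 = 71220.98844.
Equity: weight = 55196.082/71220.98844 = 0.7750; cost = 7.54%.
Bonds outstanding: weight = 16024.90644/71220.98844 = 0.2250; after-tax cost = 4.27% × (1 − 26.4%) = 3.1427%.
WACC = 0.7750 × 7.5400% + 0.2250 × 3.1427% = 6.5506%.

6.55%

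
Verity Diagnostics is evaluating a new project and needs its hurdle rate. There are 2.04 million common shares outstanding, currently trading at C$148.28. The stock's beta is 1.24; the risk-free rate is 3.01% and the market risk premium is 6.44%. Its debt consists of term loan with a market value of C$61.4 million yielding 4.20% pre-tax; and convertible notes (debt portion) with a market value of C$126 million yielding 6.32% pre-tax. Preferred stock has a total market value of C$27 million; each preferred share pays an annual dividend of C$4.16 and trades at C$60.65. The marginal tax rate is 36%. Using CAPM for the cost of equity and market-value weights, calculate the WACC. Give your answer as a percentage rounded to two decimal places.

Cost of equity via CAPM: Re = 3.01% + 1.24 × 6.44% = 10.9956%.
Cost of preferred: Rp = 4.16 / 60.65 = 6.8590%.
Market value of equity E = 148.28 × 2.04m = 302.4912m.
Total capital V = 302.4912 + 27 + 61.4 + 126 = 516.8912.
Equity: weight = 302.4912/516.8912 = 0.5852; cost = 10.9956%.
Preferred: weight = 27/516.8912 = 0.0522; cost = 6.859%.
Term loan: weight = 61.4/516.8912 = 0.1188; after-tax cost = 4.2% × (1 − 36%) = 2.6880%.
Convertible notes (debt portion): weight = 126/516.8912 = 0.2438; after-tax cost = 6.32% × (1 − 36%) = 4.0448%.
WACC = 0.5852 × 10.9956% + 0.0522 × 6.8590% + 0.1188 × 2.6880% + 0.2438 × 4.0448% = 8.0983%.

8.10%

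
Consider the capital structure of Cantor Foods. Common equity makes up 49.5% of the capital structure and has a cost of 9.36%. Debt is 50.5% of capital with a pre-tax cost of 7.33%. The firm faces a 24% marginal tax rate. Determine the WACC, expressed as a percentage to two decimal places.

7.45%

After-tax cost of debt = 7.33% × (1 − 24%) = 5.5708%.
WACC = 0.495 × 9.3600% + 0.505 × 5.5708% = 7.4465%.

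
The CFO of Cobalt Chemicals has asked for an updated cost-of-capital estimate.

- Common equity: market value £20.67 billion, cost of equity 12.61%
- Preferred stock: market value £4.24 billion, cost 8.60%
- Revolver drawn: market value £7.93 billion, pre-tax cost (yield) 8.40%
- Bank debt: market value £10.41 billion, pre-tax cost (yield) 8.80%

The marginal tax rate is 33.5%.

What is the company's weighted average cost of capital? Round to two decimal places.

9.30%

Total capital V = 20.67 + 4.24 + 7.93 + 10.41 = 43.25.
Equity: weight = 20.67/43.25 = 0.4779; cost = 12.61%.
Preferred: weight = 4.24/43.25 = 0.0980; cost = 8.6%.
Revolver drawn: weight = 7.93/43.25 = 0.1834; after-tax cost = 8.4% × (1 − 33.5%) = 5.5860%.
Bank debt: weight = 10.41/43.25 = 0.2407; after-tax cost = 8.8% × (1 − 33.5%) = 5.8520%.
WACC = 0.4779 × 12.6100% + 0.0980 × 8.6000% + 0.1834 × 5.5860% + 0.2407 × 5.8520% = 9.3024%.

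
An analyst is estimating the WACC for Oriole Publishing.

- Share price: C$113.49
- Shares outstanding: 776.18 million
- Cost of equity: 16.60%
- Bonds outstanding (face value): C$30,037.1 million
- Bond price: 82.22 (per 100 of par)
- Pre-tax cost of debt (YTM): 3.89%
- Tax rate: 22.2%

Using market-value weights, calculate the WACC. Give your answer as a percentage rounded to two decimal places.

Market value of equity E = 113.49 × 776.18m = 88088.6682m. Market value of debt D = 30037.1m × 82.22/100 = 24696.50362m.
Total capital V = 88088.6682 + 24696.50362 = 112785.17182.
Equity: weight = 88088.6682/112785.17182 = 0.7810; cost = 16.6%.
Bonds outstanding: weight = 24696.50362/112785.17182 = 0.2190; after-tax cost = 3.89% × (1 − 22.2%) = 3.0264%.
WACC = 0.7810 × 16.6000% + 0.2190 × 3.0264% = 13.6278%.

13.63%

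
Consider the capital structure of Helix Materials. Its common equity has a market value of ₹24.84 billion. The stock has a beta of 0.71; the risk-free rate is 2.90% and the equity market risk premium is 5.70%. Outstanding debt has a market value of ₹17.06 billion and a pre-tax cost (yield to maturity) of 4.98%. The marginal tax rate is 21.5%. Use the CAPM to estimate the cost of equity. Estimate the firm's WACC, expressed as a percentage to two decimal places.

5.71%

Cost of equity via CAPM: Re = 2.9% + 0.71 × 5.7% = 6.9470%.
Total capital V = 24.84 + 17.06 = 41.9.
Equity: weight = 24.84/41.9 = 0.5928; cost = 6.947%.
Debt: weight = 17.06/41.9 = 0.4072; after-tax cost = 4.98% × (1 − 21.5%) = 3.9093%.
WACC = 0.5928 × 6.9470% + 0.4072 × 3.9093% = 5.7102%.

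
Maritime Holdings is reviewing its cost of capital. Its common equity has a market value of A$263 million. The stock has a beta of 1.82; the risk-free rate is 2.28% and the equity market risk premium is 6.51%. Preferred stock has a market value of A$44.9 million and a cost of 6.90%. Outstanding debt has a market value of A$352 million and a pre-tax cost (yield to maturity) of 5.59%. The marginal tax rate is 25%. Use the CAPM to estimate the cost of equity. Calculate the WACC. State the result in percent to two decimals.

8.34%

Cost of equity via CAPM: Re = 2.28% + 1.82 × 6.51% = 14.1282%.
Total capital V = 263 + 44.9 + 352 = 659.9.
Equity: weight = 263/659.9 = 0.3985; cost = 14.1282%.
Preferred: weight = 44.9/659.9 = 0.0680; cost = 6.9%.
Debt: weight = 352/659.9 = 0.5334; after-tax cost = 5.59% × (1 − 25%) = 4.1925%.
WACC = 0.3985 × 14.1282% + 0.0680 × 6.9000% + 0.5334 × 4.1925% = 8.3365%.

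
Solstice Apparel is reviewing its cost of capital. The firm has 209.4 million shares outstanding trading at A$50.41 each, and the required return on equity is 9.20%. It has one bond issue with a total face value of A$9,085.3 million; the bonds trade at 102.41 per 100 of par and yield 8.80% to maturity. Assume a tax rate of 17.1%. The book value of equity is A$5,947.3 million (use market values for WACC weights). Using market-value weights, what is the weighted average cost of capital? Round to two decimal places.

8.31%

Market value of equity E = 50.41 × 209.4m = 10555.854m. Market value of debt D = 9085.3m × 102.41/100 = 9304.25573m.
Total capital V = 10555.854 + 9304.25573 = 19860.10973.
Equity: weight = 10555.854/19860.10973 = 0.5315; cost = 9.2%.
Bonds outstanding: weight = 9304.25573/19860.10973 = 0.4685; after-tax cost = 8.8% × (1 − 17.1%) = 7.2952%.
WACC = 0.5315 × 9.2000% + 0.4685 × 7.2952% = 8.3076%.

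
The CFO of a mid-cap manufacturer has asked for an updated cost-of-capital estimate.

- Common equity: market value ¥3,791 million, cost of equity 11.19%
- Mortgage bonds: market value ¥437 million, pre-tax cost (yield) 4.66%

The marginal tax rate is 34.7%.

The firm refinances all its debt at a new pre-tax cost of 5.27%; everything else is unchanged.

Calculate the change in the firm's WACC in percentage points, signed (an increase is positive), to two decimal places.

+0.04 pp

Current WACC:
Total capital V = 3791 + 437 = 4228.
Equity: weight = 3791/4228 = 0.8966; cost = 11.19%.
Mortgage bonds: weight = 437/4228 = 0.1034; after-tax cost = 4.66% × (1 − 34.7%) = 3.0430%.
WACC = 0.8966 × 11.1900% + 0.1034 × 3.0430% = 10.3479%.
After the change:
Total capital V = 3791 + 437 = 4228.
Equity: weight = 3791/4228 = 0.8966; cost = 11.19%.
Mortgage bonds: weight = 437/4228 = 0.1034; after-tax cost = 5.27% × (1 − 34.7%) = 3.4413%.
WACC = 0.8966 × 11.1900% + 0.1034 × 3.4413% = 10.3891%.
Change in WACC = 10.3891% − 10.3479% = 0.0412 pp.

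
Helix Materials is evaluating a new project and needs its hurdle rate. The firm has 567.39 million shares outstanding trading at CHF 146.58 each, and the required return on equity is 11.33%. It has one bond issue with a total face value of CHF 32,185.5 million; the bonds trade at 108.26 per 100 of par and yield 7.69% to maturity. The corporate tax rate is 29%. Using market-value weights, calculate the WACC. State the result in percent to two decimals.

9.60%

Market value of equity E = 146.58 × 567.39m = 83168.0262m. Market value of debt D = 32185.5m × 108.26/100 = 34844.0223m.
Total capital V = 83168.0262 + 34844.0223 = 118012.0485.
Equity: weight = 83168.0262/118012.0485 = 0.7047; cost = 11.33%.
Bonds outstanding: weight = 34844.0223/118012.0485 = 0.2953; after-tax cost = 7.69% × (1 − 29%) = 5.4599%.
WACC = 0.7047 × 11.3300% + 0.2953 × 5.4599% = 9.5968%.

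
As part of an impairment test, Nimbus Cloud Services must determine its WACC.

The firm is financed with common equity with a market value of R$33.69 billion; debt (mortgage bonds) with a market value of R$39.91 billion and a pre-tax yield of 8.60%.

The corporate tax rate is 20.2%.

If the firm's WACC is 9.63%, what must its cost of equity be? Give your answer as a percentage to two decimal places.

Total capital V = 33.69 + 39.91 = 73.6.
Equity weight = 33.69/73.6 = 0.4577.
Mortgage bonds weight = 39.91/73.6 = 0.5423.
Debt contribution = 0.5423 × 8.6% × (1 − 20.2%) = 3.7214%.
Required equity contribution = 9.63% − 3.7214% = 5.9086%.
Re = 5.9086% / 0.4577 = 12.9081%.

12.91%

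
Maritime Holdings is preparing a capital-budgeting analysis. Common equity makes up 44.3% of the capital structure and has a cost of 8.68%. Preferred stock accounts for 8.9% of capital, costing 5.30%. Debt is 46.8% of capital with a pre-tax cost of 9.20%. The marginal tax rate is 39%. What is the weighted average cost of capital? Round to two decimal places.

After-tax cost of debt = 9.2% × (1 − 39%) = 5.6120%.
WACC = 0.443 × 8.6800% + 0.089 × 5.3000% + 0.468 × 5.6120% = 6.9434%.

6.94%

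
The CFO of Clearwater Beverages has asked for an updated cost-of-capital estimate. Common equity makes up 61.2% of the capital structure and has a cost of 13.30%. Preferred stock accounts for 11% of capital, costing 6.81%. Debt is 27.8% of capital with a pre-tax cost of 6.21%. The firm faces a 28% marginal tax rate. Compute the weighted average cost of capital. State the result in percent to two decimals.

10.13%

After-tax cost of debt = 6.21% × (1 − 28%) = 4.4712%.
WACC = 0.612 × 13.3000% + 0.110 × 6.8100% + 0.278 × 4.4712% = 10.1317%.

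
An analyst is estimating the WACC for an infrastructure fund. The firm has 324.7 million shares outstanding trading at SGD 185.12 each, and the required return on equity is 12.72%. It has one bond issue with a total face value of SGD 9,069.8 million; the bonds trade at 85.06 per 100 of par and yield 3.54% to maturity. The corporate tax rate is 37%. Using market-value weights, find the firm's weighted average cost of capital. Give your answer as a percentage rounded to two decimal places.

Market value of equity E = 185.12 × 324.7m = 60108.464m. Market value of debt D = 9069.8m × 85.06/100 = 7714.77188m.
Total capital V = 60108.464 + 7714.77188 = 67823.23588.
Equity: weight = 60108.464/67823.23588 = 0.8863; cost = 12.72%.
Bonds outstanding: weight = 7714.77188/67823.23588 = 0.1137; after-tax cost = 3.54% × (1 − 37%) = 2.2302%.
WACC = 0.8863 × 12.7200% + 0.1137 × 2.2302% = 11.5268%.

11.53%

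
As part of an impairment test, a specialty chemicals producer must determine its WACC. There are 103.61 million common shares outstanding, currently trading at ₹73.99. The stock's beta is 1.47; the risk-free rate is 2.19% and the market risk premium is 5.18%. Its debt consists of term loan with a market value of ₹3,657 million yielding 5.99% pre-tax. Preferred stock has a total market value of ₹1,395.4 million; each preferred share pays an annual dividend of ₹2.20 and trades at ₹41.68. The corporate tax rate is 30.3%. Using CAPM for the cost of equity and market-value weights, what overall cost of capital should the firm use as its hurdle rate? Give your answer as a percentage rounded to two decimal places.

7.69%

Cost of equity via CAPM: Re = 2.19% + 1.47 × 5.18% = 9.8046%.
Cost of preferred: Rp = 2.2 / 41.68 = 5.2783%.
Market value of equity E = 73.99 × 103.61m = 7666.1039m.
Total capital V = 7666.1039 + 1395.4 + 3657 = 12718.5039.
Equity: weight = 7666.1039/12718.5039 = 0.6028; cost = 9.8046%.
Preferred: weight = 1395.4/12718.5039 = 0.1097; cost = 5.2783%.
Term loan: weight = 3657/12718.5039 = 0.2875; after-tax cost = 5.99% × (1 − 30.3%) = 4.1750%.
WACC = 0.6028 × 9.8046% + 0.1097 × 5.2783% + 0.2875 × 4.1750% = 7.6893%.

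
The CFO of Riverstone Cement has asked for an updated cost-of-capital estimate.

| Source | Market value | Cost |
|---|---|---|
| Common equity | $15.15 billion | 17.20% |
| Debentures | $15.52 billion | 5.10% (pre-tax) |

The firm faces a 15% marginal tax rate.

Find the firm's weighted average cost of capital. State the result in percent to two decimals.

Total capital V = 15.15 + 15.52 = 30.67.
Equity: weight = 15.15/30.67 = 0.4940; cost = 17.2%.
Debentures: weight = 15.52/30.67 = 0.5060; after-tax cost = 5.1% × (1 − 15%) = 4.3350%.
WACC = 0.4940 × 17.2000% + 0.5060 × 4.3350% = 10.6899%.

10.69%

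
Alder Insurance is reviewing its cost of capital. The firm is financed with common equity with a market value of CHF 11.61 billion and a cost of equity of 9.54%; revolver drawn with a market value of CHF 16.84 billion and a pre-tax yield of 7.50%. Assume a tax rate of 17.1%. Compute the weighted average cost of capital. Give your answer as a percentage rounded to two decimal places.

Total capital V = 11.61 + 16.84 = 28.45.
Equity: weight = 11.61/28.45 = 0.4081; cost = 9.54%.
Revolver drawn: weight = 16.84/28.45 = 0.5919; after-tax cost = 7.5% × (1 − 17.1%) = 6.2175%.
WACC = 0.4081 × 9.5400% + 0.5919 × 6.2175% = 7.5734%.

7.57%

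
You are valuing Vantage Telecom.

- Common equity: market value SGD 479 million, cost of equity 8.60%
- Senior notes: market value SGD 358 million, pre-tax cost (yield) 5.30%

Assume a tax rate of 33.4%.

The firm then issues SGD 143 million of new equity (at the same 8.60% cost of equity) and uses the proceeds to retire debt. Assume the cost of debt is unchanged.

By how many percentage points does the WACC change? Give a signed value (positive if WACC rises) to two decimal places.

+0.87 pp

Current WACC:
Total capital V = 479 + 358 = 837.
Equity: weight = 479/837 = 0.5723; cost = 8.6%.
Senior notes: weight = 358/837 = 0.4277; after-tax cost = 5.3% × (1 − 33.4%) = 3.5298%.
WACC = 0.5723 × 8.6000% + 0.4277 × 3.5298% = 6.4314%.
After the change:
Total capital V = 622 + 215 = 837.
Equity: weight = 622/837 = 0.7431; cost = 8.6%.
Senior notes: weight = 215/837 = 0.2569; after-tax cost = 5.3% × (1 − 33.4%) = 3.5298%.
WACC = 0.7431 × 8.6000% + 0.2569 × 3.5298% = 7.2976%.
Change in WACC = 7.2976% − 6.4314% = 0.8662 pp.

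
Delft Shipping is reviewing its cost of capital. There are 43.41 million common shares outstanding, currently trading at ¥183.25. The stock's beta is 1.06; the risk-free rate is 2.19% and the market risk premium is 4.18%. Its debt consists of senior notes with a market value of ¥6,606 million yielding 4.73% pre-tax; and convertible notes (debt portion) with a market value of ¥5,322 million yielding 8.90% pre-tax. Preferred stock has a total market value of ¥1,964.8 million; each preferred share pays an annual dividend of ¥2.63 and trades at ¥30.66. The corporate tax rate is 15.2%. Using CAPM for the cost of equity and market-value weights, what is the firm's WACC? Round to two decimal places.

Cost of equity via CAPM: Re = 2.19% + 1.06 × 4.18% = 6.6208%.
Cost of preferred: Rp = 2.63 / 30.66 = 8.5780%.
Market value of equity E = 183.25 × 43.41m = 7954.8825m.
Total capital V = 7954.8825 + 1964.8 + 6606 + 5322 = 21847.6825.
Equity: weight = 7954.8825/21847.6825 = 0.3641; cost = 6.6208%.
Preferred: weight = 1964.8/21847.6825 = 0.0899; cost = 8.578%.
Senior notes: weight = 6606/21847.6825 = 0.3024; after-tax cost = 4.73% × (1 − 15.2%) = 4.0110%.
Convertible notes (debt portion): weight = 5322/21847.6825 = 0.2436; after-tax cost = 8.9% × (1 − 15.2%) = 7.5472%.
WACC = 0.3641 × 6.6208% + 0.0899 × 8.5780% + 0.3024 × 4.0110% + 0.2436 × 7.5472% = 6.2334%.

6.23%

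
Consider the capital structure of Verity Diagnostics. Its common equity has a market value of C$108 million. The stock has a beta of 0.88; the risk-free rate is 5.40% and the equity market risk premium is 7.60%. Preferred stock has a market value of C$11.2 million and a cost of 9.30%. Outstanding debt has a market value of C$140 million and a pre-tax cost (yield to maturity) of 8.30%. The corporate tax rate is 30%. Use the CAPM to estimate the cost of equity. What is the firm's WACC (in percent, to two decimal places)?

8.58%

Cost of equity via CAPM: Re = 5.4% + 0.88 × 7.6% = 12.0880%.
Total capital V = 108 + 11.2 + 140 = 259.2.
Equity: weight = 108/259.2 = 0.4167; cost = 12.088%.
Preferred: weight = 11.2/259.2 = 0.0432; cost = 9.3%.
Debt: weight = 140/259.2 = 0.5401; after-tax cost = 8.3% × (1 − 30%) = 5.8100%.
WACC = 0.4167 × 12.0880% + 0.0432 × 9.3000% + 0.5401 × 5.8100% = 8.5766%.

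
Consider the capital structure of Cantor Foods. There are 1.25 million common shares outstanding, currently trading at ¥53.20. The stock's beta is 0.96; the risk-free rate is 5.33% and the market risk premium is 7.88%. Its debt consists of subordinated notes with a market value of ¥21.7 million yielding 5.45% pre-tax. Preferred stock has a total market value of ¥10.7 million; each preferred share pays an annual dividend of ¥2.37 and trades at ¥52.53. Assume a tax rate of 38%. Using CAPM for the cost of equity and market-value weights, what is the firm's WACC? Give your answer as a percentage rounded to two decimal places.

Cost of equity via CAPM: Re = 5.33% + 0.96 × 7.88% = 12.8948%.
Cost of preferred: Rp = 2.37 / 52.53 = 4.5117%.
Market value of equity E = 53.2 × 1.25m = 66.5m.
Total capital V = 66.5 + 10.7 + 21.7 = 98.9.
Equity: weight = 66.5/98.9 = 0.6724; cost = 12.8948%.
Preferred: weight = 10.7/98.9 = 0.1082; cost = 4.5117%.
Subordinated notes: weight = 21.7/98.9 = 0.2194; after-tax cost = 5.45% × (1 − 38%) = 3.3790%.
WACC = 0.6724 × 12.8948% + 0.1082 × 4.5117% + 0.2194 × 3.3790% = 9.8999%.

9.90%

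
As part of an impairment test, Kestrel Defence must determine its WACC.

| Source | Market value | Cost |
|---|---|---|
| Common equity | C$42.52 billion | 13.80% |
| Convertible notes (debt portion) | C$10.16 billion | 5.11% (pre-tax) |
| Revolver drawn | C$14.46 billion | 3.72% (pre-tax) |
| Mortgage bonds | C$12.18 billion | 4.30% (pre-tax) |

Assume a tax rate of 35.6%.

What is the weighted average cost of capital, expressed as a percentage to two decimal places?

Total capital V = 42.52 + 10.16 + 14.46 + 12.18 = 79.32.
Equity: weight = 42.52/79.32 = 0.5361; cost = 13.8%.
Convertible notes (debt portion): weight = 10.16/79.32 = 0.1281; after-tax cost = 5.11% × (1 − 35.6%) = 3.2908%.
Revolver drawn: weight = 14.46/79.32 = 0.1823; after-tax cost = 3.72% × (1 − 35.6%) = 2.3957%.
Mortgage bonds: weight = 12.18/79.32 = 0.1536; after-tax cost = 4.3% × (1 − 35.6%) = 2.7692%.
WACC = 0.5361 × 13.8000% + 0.1281 × 3.2908% + 0.1823 × 2.3957% + 0.1536 × 2.7692% = 8.6811%.

8.68%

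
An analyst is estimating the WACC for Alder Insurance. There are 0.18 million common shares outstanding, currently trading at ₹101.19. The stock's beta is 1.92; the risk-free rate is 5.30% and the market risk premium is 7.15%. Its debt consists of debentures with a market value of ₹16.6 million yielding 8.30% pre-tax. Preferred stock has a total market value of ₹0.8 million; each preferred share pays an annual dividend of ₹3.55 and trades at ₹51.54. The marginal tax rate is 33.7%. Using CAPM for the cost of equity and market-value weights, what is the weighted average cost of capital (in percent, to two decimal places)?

12.45%

Cost of equity via CAPM: Re = 5.3% + 1.92 × 7.15% = 19.0280%.
Cost of preferred: Rp = 3.55 / 51.54 = 6.8879%.
Market value of equity E = 101.19 × 0.18m = 18.2142m.
Total capital V = 18.2142 + 0.8 + 16.6 = 35.6142.
Equity: weight = 18.2142/35.6142 = 0.5114; cost = 19.028%.
Preferred: weight = 0.8/35.6142 = 0.0225; cost = 6.8879%.
Debentures: weight = 16.6/35.6142 = 0.4661; after-tax cost = 8.3% × (1 − 33.7%) = 5.5029%.
WACC = 0.5114 × 19.0280% + 0.0225 × 6.8879% + 0.4661 × 5.5029% = 12.4512%.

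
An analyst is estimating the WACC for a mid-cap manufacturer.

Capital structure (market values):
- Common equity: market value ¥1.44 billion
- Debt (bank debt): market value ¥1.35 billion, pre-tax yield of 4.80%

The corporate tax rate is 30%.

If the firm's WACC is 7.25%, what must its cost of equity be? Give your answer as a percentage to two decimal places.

10.90%

Total capital V = 1.44 + 1.35 = 2.79.
Equity weight = 1.44/2.79 = 0.5161.
Bank debt weight = 1.35/2.79 = 0.4839.
Debt contribution = 0.4839 × 4.8% × (1 − 30%) = 1.6258%.
Required equity contribution = 7.25% − 1.6258% = 5.6242%.
Re = 5.6242% / 0.5161 = 10.8969%.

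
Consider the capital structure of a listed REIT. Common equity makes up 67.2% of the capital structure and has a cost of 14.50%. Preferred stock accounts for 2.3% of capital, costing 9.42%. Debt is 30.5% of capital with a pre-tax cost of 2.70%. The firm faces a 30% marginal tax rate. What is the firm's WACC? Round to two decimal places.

10.54%

After-tax cost of debt = 2.7% × (1 − 30%) = 1.8900%.
WACC = 0.672 × 14.5000% + 0.023 × 9.4200% + 0.305 × 1.8900% = 10.5371%.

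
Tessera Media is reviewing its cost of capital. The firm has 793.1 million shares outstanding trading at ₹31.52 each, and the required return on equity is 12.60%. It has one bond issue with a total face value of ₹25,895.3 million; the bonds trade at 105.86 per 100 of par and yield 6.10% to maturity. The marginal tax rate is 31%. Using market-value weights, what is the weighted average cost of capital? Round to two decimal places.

8.21%

Market value of equity E = 31.52 × 793.1m = 24998.512m. Market value of debt D = 25895.3m × 105.86/100 = 27412.76458m.
Total capital V = 24998.512 + 27412.76458 = 52411.27658.
Equity: weight = 24998.512/52411.27658 = 0.4770; cost = 12.6%.
Bonds outstanding: weight = 27412.76458/52411.27658 = 0.5230; after-tax cost = 6.1% × (1 − 31%) = 4.2090%.
WACC = 0.4770 × 12.6000% + 0.5230 × 4.2090% = 8.2112%.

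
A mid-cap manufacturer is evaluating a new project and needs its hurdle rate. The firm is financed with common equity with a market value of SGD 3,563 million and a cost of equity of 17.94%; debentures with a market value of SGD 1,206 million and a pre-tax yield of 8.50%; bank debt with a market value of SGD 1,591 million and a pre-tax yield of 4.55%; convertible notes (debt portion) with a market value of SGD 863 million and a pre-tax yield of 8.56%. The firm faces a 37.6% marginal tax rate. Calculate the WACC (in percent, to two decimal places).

11.00%

Total capital V = 3563 + 1206 + 1591 + 863 = 7223.
Equity: weight = 3563/7223 = 0.4933; cost = 17.94%.
Debentures: weight = 1206/7223 = 0.1670; after-tax cost = 8.5% × (1 − 37.6%) = 5.3040%.
Bank debt: weight = 1591/7223 = 0.2203; after-tax cost = 4.55% × (1 − 37.6%) = 2.8392%.
Convertible notes (debt portion): weight = 863/7223 = 0.1195; after-tax cost = 8.56% × (1 − 37.6%) = 5.3414%.
WACC = 0.4933 × 17.9400% + 0.1670 × 5.3040% + 0.2203 × 2.8392% + 0.1195 × 5.3414% = 10.9987%.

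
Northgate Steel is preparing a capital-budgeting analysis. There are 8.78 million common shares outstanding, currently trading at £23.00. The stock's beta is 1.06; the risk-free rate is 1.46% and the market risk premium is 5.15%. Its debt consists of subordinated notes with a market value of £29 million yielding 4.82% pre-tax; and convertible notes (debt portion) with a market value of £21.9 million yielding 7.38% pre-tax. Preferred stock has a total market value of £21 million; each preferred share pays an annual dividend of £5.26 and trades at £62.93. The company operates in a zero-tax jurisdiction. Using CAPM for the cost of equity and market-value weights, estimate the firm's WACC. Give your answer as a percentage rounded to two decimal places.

Cost of equity via CAPM: Re = 1.46% + 1.06 × 5.15% = 6.9190%.
Cost of preferred: Rp = 5.26 / 62.93 = 8.3585%.
Market value of equity E = 23.0 × 8.78m = 201.94m.
Total capital V = 201.94 + 21 + 29 + 21.9 = 273.84.
Equity: weight = 201.94/273.84 = 0.7374; cost = 6.919%.
Preferred: weight = 21/273.84 = 0.0767; cost = 8.3585%.
Subordinated notes: weight = 29/273.84 = 0.1059; after-tax cost = 4.82% × (1 − 0%) = 4.8200%.
Convertible notes (debt portion): weight = 21.9/273.84 = 0.0800; after-tax cost = 7.38% × (1 − 0%) = 7.3800%.
WACC = 0.7374 × 6.9190% + 0.0767 × 8.3585% + 0.1059 × 4.8200% + 0.0800 × 7.3800% = 6.8440%.

6.84%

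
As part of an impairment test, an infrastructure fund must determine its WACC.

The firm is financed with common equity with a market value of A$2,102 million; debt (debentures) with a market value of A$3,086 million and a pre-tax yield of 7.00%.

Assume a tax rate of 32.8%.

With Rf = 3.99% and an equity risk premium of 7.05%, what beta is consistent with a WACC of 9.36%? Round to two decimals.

1.73

Total capital V = 2102 + 3086 = 5188.
Equity weight = 2102/5188 = 0.4052.
Debentures weight = 3086/5188 = 0.5948.
Debt contribution = 0.5948 × 7% × (1 − 32.8%) = 2.7981%.
Required equity contribution = 9.36% − 2.7981% = 6.5619%  ⇒  Re = 16.1956%.
CAPM: 16.1956% = 3.99% + β × 7.05%  ⇒  β = 1.7313.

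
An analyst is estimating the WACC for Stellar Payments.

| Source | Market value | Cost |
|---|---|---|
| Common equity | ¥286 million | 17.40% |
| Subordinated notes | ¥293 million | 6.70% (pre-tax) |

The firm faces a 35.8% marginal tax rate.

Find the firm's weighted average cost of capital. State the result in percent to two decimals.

Total capital V = 286 + 293 = 579.
Equity: weight = 286/579 = 0.4940; cost = 17.4%.
Subordinated notes: weight = 293/579 = 0.5060; after-tax cost = 6.7% × (1 − 35.8%) = 4.3014%.
WACC = 0.4940 × 17.4000% + 0.5060 × 4.3014% = 10.7715%.

10.77%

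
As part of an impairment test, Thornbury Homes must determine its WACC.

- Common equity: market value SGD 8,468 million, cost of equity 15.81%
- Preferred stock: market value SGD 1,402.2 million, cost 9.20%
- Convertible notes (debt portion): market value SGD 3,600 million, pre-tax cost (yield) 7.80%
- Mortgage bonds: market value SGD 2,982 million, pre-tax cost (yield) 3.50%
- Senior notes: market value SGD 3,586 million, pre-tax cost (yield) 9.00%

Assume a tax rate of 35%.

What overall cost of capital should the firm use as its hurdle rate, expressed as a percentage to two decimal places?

9.62%

Total capital V = 8468 + 1402.2 + 3600 + 2982 + 3586 = 20038.2.
Equity: weight = 8468/20038.2 = 0.4226; cost = 15.81%.
Preferred: weight = 1402.2/20038.2 = 0.0700; cost = 9.2%.
Convertible notes (debt portion): weight = 3600/20038.2 = 0.1797; after-tax cost = 7.8% × (1 − 35%) = 5.0700%.
Mortgage bonds: weight = 2982/20038.2 = 0.1488; after-tax cost = 3.5% × (1 − 35%) = 2.2750%.
Senior notes: weight = 3586/20038.2 = 0.1790; after-tax cost = 9% × (1 − 35%) = 5.8500%.
WACC = 0.4226 × 15.8100% + 0.0700 × 9.2000% + 0.1797 × 5.0700% + 0.1488 × 2.2750% + 0.1790 × 5.8500% = 9.6213%.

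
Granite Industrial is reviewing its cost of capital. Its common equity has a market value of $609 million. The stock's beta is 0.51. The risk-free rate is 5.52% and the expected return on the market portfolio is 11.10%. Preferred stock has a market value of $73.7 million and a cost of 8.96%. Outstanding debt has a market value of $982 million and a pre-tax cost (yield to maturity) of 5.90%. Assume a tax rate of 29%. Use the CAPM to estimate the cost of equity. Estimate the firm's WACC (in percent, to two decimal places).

Market risk premium = 11.1% − 5.52% = 5.58%.
Cost of equity via CAPM: Re = 5.52% + 0.51 × 5.58% = 8.3658%.
Total capital V = 609 + 73.7 + 982 = 1664.7.
Equity: weight = 609/1664.7 = 0.3658; cost = 8.3658%.
Preferred: weight = 73.7/1664.7 = 0.0443; cost = 8.96%.
Debt: weight = 982/1664.7 = 0.5899; after-tax cost = 5.9% × (1 − 29%) = 4.1890%.
WACC = 0.3658 × 8.3658% + 0.0443 × 8.9600% + 0.5899 × 4.1890% = 5.9282%.

5.93%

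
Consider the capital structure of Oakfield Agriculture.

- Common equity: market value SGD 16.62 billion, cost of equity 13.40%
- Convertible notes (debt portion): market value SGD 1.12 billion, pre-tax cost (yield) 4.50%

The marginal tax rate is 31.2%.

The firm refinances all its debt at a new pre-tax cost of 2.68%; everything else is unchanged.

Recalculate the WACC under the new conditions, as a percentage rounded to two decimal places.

12.67%

After the change:
Total capital V = 16.62 + 1.12 = 17.74.
Equity: weight = 16.62/17.74 = 0.9369; cost = 13.4%.
Convertible notes (debt portion): weight = 1.12/17.74 = 0.0631; after-tax cost = 2.68% × (1 − 31.2%) = 1.8438%.
WACC = 0.9369 × 13.4000% + 0.0631 × 1.8438% = 12.6704%.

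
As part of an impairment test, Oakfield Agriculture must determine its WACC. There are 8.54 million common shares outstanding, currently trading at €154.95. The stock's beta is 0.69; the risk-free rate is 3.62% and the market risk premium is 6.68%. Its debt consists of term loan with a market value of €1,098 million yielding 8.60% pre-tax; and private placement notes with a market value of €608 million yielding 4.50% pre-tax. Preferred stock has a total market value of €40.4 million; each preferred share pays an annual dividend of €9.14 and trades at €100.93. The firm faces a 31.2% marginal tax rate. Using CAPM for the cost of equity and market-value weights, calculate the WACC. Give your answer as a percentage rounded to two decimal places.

Cost of equity via CAPM: Re = 3.62% + 0.69 × 6.68% = 8.2292%.
Cost of preferred: Rp = 9.14 / 100.93 = 9.0558%.
Market value of equity E = 154.95 × 8.54m = 1323.273m.
Total capital V = 1323.273 + 40.4 + 1098 + 608 = 3069.673.
Equity: weight = 1323.273/3069.673 = 0.4311; cost = 8.2292%.
Preferred: weight = 40.4/3069.673 = 0.0132; cost = 9.0558%.
Term loan: weight = 1098/3069.673 = 0.3577; after-tax cost = 8.6% × (1 − 31.2%) = 5.9168%.
Private placement notes: weight = 608/3069.673 = 0.1981; after-tax cost = 4.5% × (1 − 31.2%) = 3.0960%.
WACC = 0.4311 × 8.2292% + 0.0132 × 9.0558% + 0.3577 × 5.9168% + 0.1981 × 3.0960% = 6.3962%.

6.40%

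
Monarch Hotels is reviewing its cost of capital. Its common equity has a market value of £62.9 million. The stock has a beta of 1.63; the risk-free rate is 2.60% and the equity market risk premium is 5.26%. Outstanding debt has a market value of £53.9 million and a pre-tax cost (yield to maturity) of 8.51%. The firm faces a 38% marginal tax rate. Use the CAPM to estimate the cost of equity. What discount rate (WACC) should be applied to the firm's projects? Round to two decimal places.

Cost of equity via CAPM: Re = 2.6% + 1.63 × 5.26% = 11.1738%.
Total capital V = 62.9 + 53.9 = 116.8.
Equity: weight = 62.9/116.8 = 0.5385; cost = 11.1738%.
Debt: weight = 53.9/116.8 = 0.4615; after-tax cost = 8.51% × (1 − 38%) = 5.2762%.
WACC = 0.5385 × 11.1738% + 0.4615 × 5.2762% = 8.4522%.

8.45%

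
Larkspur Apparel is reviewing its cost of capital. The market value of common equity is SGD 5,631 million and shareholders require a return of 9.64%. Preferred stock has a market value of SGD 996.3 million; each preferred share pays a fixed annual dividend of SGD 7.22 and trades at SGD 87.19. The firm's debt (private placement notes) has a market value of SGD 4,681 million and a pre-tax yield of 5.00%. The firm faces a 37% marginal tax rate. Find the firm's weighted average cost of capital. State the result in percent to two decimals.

6.83%

Cost of preferred: Rp = 7.22 / 87.19 = 8.2808%.
Total capital V = 5631 + 996.3 + 4681 = 11308.3.
Equity: weight = 5631/11308.3 = 0.4980; cost = 9.64%.
Preferred: weight = 996.3/11308.3 = 0.0881; cost = 8.2808%.
Private placement notes: weight = 4681/11308.3 = 0.4139; after-tax cost = 5% × (1 − 37%) = 3.1500%.
WACC = 0.4980 × 9.6400% + 0.0881 × 8.2808% + 0.4139 × 3.1500% = 6.8338%.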